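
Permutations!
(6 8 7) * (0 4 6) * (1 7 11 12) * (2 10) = (0 4 6 8 11 12 1 7)(2 10) = [4, 7, 10, 3, 6, 5, 8, 0, 11, 9, 2, 12, 1]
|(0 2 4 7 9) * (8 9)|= 6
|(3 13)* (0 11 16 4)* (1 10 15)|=12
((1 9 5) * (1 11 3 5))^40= (3 5 11)= [0, 1, 2, 5, 4, 11, 6, 7, 8, 9, 10, 3]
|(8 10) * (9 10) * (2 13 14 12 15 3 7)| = 21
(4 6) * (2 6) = [0, 1, 6, 3, 2, 5, 4] = (2 6 4)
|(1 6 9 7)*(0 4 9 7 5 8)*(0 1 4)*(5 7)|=|(1 6 5 8)(4 9 7)|=12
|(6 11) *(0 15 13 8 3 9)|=|(0 15 13 8 3 9)(6 11)|=6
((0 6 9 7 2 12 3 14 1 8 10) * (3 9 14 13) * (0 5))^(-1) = (0 5 10 8 1 14 6)(2 7 9 12)(3 13) = [5, 14, 7, 13, 4, 10, 0, 9, 1, 12, 8, 11, 2, 3, 6]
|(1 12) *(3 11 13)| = 6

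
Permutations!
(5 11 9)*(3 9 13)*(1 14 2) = (1 14 2)(3 9 5 11 13) = [0, 14, 1, 9, 4, 11, 6, 7, 8, 5, 10, 13, 12, 3, 2]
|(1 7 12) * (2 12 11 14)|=6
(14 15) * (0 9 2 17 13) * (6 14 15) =[9, 1, 17, 3, 4, 5, 14, 7, 8, 2, 10, 11, 12, 0, 6, 15, 16, 13] =(0 9 2 17 13)(6 14)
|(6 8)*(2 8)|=3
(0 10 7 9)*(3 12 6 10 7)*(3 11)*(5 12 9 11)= [7, 1, 2, 9, 4, 12, 10, 11, 8, 0, 5, 3, 6]= (0 7 11 3 9)(5 12 6 10)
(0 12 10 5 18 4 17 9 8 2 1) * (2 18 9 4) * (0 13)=(0 12 10 5 9 8 18 2 1 13)(4 17)=[12, 13, 1, 3, 17, 9, 6, 7, 18, 8, 5, 11, 10, 0, 14, 15, 16, 4, 2]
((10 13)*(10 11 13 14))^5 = (10 14)(11 13) = [0, 1, 2, 3, 4, 5, 6, 7, 8, 9, 14, 13, 12, 11, 10]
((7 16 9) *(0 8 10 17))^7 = (0 17 10 8)(7 16 9) = [17, 1, 2, 3, 4, 5, 6, 16, 0, 7, 8, 11, 12, 13, 14, 15, 9, 10]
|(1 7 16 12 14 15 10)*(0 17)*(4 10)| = |(0 17)(1 7 16 12 14 15 4 10)| = 8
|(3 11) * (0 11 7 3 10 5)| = |(0 11 10 5)(3 7)| = 4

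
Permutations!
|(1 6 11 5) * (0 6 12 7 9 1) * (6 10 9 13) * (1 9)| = |(0 10 1 12 7 13 6 11 5)| = 9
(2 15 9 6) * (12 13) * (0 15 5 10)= (0 15 9 6 2 5 10)(12 13)= [15, 1, 5, 3, 4, 10, 2, 7, 8, 6, 0, 11, 13, 12, 14, 9]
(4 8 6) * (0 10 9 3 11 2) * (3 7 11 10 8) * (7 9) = [8, 1, 0, 10, 3, 5, 4, 11, 6, 9, 7, 2] = (0 8 6 4 3 10 7 11 2)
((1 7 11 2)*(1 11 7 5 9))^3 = (2 11) = [0, 1, 11, 3, 4, 5, 6, 7, 8, 9, 10, 2]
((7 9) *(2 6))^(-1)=(2 6)(7 9)=[0, 1, 6, 3, 4, 5, 2, 9, 8, 7]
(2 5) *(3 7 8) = (2 5)(3 7 8) = [0, 1, 5, 7, 4, 2, 6, 8, 3]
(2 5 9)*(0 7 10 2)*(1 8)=(0 7 10 2 5 9)(1 8)=[7, 8, 5, 3, 4, 9, 6, 10, 1, 0, 2]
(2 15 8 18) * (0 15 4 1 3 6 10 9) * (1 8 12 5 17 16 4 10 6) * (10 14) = (0 15 12 5 17 16 4 8 18 2 14 10 9)(1 3) = [15, 3, 14, 1, 8, 17, 6, 7, 18, 0, 9, 11, 5, 13, 10, 12, 4, 16, 2]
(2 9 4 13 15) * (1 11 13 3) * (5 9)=(1 11 13 15 2 5 9 4 3)=[0, 11, 5, 1, 3, 9, 6, 7, 8, 4, 10, 13, 12, 15, 14, 2]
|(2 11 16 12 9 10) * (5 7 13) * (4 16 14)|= 24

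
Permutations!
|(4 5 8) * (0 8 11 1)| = 6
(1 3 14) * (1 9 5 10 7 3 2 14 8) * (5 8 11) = (1 2 14 9 8)(3 11 5 10 7) = [0, 2, 14, 11, 4, 10, 6, 3, 1, 8, 7, 5, 12, 13, 9]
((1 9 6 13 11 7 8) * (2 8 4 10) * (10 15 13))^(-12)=(4 11 15 7 13)=[0, 1, 2, 3, 11, 5, 6, 13, 8, 9, 10, 15, 12, 4, 14, 7]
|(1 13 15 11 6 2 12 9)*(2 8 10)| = |(1 13 15 11 6 8 10 2 12 9)| = 10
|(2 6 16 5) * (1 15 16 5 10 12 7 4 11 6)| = |(1 15 16 10 12 7 4 11 6 5 2)| = 11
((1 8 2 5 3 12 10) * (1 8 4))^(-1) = (1 4)(2 8 10 12 3 5) = [0, 4, 8, 5, 1, 2, 6, 7, 10, 9, 12, 11, 3]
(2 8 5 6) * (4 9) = (2 8 5 6)(4 9) = [0, 1, 8, 3, 9, 6, 2, 7, 5, 4]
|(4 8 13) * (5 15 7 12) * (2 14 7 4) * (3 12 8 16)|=|(2 14 7 8 13)(3 12 5 15 4 16)|=30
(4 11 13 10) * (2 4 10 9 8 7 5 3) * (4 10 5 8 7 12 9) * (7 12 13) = [0, 1, 10, 2, 11, 3, 6, 8, 13, 12, 5, 7, 9, 4] = (2 10 5 3)(4 11 7 8 13)(9 12)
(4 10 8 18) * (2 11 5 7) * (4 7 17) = (2 11 5 17 4 10 8 18 7) = [0, 1, 11, 3, 10, 17, 6, 2, 18, 9, 8, 5, 12, 13, 14, 15, 16, 4, 7]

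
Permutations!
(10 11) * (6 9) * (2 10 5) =(2 10 11 5)(6 9) =[0, 1, 10, 3, 4, 2, 9, 7, 8, 6, 11, 5]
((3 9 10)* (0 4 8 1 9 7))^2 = (0 8 9 3)(1 10 7 4) = [8, 10, 2, 0, 1, 5, 6, 4, 9, 3, 7]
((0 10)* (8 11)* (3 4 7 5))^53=(0 10)(3 4 7 5)(8 11)=[10, 1, 2, 4, 7, 3, 6, 5, 11, 9, 0, 8]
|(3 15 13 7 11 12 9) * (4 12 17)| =9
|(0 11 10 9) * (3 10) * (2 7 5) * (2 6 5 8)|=|(0 11 3 10 9)(2 7 8)(5 6)|=30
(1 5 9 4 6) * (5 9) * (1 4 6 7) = (1 9 6 4 7) = [0, 9, 2, 3, 7, 5, 4, 1, 8, 6]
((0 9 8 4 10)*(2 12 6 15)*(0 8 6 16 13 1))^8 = (0 1 13 16 12 2 15 6 9)(4 8 10) = [1, 13, 15, 3, 8, 5, 9, 7, 10, 0, 4, 11, 2, 16, 14, 6, 12]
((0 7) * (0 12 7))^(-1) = [0, 1, 2, 3, 4, 5, 6, 12, 8, 9, 10, 11, 7] = (7 12)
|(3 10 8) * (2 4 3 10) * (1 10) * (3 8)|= |(1 10 3 2 4 8)|= 6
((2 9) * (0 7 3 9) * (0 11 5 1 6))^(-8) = [7, 6, 11, 9, 4, 1, 0, 3, 8, 2, 10, 5] = (0 7 3 9 2 11 5 1 6)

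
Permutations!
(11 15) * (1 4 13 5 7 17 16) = [0, 4, 2, 3, 13, 7, 6, 17, 8, 9, 10, 15, 12, 5, 14, 11, 1, 16] = (1 4 13 5 7 17 16)(11 15)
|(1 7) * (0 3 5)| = 6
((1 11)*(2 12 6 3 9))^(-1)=[0, 11, 9, 6, 4, 5, 12, 7, 8, 3, 10, 1, 2]=(1 11)(2 9 3 6 12)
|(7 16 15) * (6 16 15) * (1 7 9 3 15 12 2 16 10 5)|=|(1 7 12 2 16 6 10 5)(3 15 9)|=24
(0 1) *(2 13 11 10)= (0 1)(2 13 11 10)= [1, 0, 13, 3, 4, 5, 6, 7, 8, 9, 2, 10, 12, 11]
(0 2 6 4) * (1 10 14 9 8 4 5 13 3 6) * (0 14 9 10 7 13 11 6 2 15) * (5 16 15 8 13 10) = [8, 7, 1, 2, 14, 11, 16, 10, 4, 13, 9, 6, 12, 3, 5, 0, 15] = (0 8 4 14 5 11 6 16 15)(1 7 10 9 13 3 2)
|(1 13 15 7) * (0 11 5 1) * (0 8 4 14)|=|(0 11 5 1 13 15 7 8 4 14)|=10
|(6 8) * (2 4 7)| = 6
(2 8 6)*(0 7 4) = (0 7 4)(2 8 6) = [7, 1, 8, 3, 0, 5, 2, 4, 6]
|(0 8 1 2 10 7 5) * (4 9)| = |(0 8 1 2 10 7 5)(4 9)| = 14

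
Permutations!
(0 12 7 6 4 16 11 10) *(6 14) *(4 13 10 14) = (0 12 7 4 16 11 14 6 13 10) = [12, 1, 2, 3, 16, 5, 13, 4, 8, 9, 0, 14, 7, 10, 6, 15, 11]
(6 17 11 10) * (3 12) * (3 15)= (3 12 15)(6 17 11 10)= [0, 1, 2, 12, 4, 5, 17, 7, 8, 9, 6, 10, 15, 13, 14, 3, 16, 11]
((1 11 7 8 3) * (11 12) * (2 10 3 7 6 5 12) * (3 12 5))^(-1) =[0, 3, 1, 6, 4, 5, 11, 8, 7, 9, 2, 12, 10] =(1 3 6 11 12 10 2)(7 8)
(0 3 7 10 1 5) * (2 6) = (0 3 7 10 1 5)(2 6) = [3, 5, 6, 7, 4, 0, 2, 10, 8, 9, 1]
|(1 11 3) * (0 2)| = |(0 2)(1 11 3)| = 6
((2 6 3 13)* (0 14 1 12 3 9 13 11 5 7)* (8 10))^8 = (14) = [0, 1, 2, 3, 4, 5, 6, 7, 8, 9, 10, 11, 12, 13, 14]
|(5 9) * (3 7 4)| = |(3 7 4)(5 9)| = 6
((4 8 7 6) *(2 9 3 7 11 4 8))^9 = (2 9 3 7 6 8 11 4) = [0, 1, 9, 7, 2, 5, 8, 6, 11, 3, 10, 4]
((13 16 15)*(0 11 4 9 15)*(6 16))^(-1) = (0 16 6 13 15 9 4 11) = [16, 1, 2, 3, 11, 5, 13, 7, 8, 4, 10, 0, 12, 15, 14, 9, 6]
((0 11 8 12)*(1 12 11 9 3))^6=(0 9 3 1 12)=[9, 12, 2, 1, 4, 5, 6, 7, 8, 3, 10, 11, 0]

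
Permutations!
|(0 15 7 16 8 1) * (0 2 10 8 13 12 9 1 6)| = 12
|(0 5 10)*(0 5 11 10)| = 4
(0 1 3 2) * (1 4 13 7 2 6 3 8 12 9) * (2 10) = (0 4 13 7 10 2)(1 8 12 9)(3 6) = [4, 8, 0, 6, 13, 5, 3, 10, 12, 1, 2, 11, 9, 7]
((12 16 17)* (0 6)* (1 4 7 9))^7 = [6, 9, 2, 3, 1, 5, 0, 4, 8, 7, 10, 11, 16, 13, 14, 15, 17, 12] = (0 6)(1 9 7 4)(12 16 17)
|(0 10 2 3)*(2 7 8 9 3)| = |(0 10 7 8 9 3)| = 6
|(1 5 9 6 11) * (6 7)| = |(1 5 9 7 6 11)| = 6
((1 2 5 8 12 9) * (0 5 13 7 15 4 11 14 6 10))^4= (0 9 7 14 5 1 15 6 8 2 4 10 12 13 11)= [9, 15, 4, 3, 10, 1, 8, 14, 2, 7, 12, 0, 13, 11, 5, 6]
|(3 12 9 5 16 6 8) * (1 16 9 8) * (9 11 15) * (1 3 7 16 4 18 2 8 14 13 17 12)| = |(1 4 18 2 8 7 16 6 3)(5 11 15 9)(12 14 13 17)| = 36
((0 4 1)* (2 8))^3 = (2 8) = [0, 1, 8, 3, 4, 5, 6, 7, 2]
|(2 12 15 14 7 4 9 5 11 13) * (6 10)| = 10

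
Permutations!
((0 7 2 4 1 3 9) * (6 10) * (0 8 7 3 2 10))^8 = (0 3 9 8 7 10 6)(1 4 2) = [3, 4, 1, 9, 2, 5, 0, 10, 7, 8, 6]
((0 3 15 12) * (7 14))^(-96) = (15) = [0, 1, 2, 3, 4, 5, 6, 7, 8, 9, 10, 11, 12, 13, 14, 15]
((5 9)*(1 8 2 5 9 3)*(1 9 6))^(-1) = (1 6 9 3 5 2 8) = [0, 6, 8, 5, 4, 2, 9, 7, 1, 3]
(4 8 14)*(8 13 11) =(4 13 11 8 14) =[0, 1, 2, 3, 13, 5, 6, 7, 14, 9, 10, 8, 12, 11, 4]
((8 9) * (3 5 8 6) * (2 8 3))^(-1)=(2 6 9 8)(3 5)=[0, 1, 6, 5, 4, 3, 9, 7, 2, 8]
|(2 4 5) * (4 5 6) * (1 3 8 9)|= 4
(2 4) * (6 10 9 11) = (2 4)(6 10 9 11) = [0, 1, 4, 3, 2, 5, 10, 7, 8, 11, 9, 6]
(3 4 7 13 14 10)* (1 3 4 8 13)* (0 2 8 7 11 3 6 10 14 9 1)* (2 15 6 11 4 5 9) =(0 15 6 10 5 9 1 11 3 7)(2 8 13) =[15, 11, 8, 7, 4, 9, 10, 0, 13, 1, 5, 3, 12, 2, 14, 6]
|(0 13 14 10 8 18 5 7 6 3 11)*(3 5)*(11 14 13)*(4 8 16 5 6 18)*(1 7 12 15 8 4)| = |(0 11)(1 7 18 3 14 10 16 5 12 15 8)| = 22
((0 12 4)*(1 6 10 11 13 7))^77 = [4, 7, 2, 3, 12, 5, 1, 13, 8, 9, 6, 10, 0, 11] = (0 4 12)(1 7 13 11 10 6)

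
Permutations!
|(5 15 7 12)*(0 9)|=|(0 9)(5 15 7 12)|=4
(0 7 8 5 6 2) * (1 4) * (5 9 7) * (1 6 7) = (0 5 7 8 9 1 4 6 2) = [5, 4, 0, 3, 6, 7, 2, 8, 9, 1]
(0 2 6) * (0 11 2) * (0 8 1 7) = (0 8 1 7)(2 6 11) = [8, 7, 6, 3, 4, 5, 11, 0, 1, 9, 10, 2]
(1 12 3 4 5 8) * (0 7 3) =(0 7 3 4 5 8 1 12) =[7, 12, 2, 4, 5, 8, 6, 3, 1, 9, 10, 11, 0]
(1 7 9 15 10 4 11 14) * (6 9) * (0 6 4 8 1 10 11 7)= [6, 0, 2, 3, 7, 5, 9, 4, 1, 15, 8, 14, 12, 13, 10, 11]= (0 6 9 15 11 14 10 8 1)(4 7)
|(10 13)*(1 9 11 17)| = 4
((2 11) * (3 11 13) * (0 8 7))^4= (13)(0 8 7)= [8, 1, 2, 3, 4, 5, 6, 0, 7, 9, 10, 11, 12, 13]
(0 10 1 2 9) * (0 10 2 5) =[2, 5, 9, 3, 4, 0, 6, 7, 8, 10, 1] =(0 2 9 10 1 5)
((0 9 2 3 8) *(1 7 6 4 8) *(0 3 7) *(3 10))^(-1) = (0 1 3 10 8 4 6 7 2 9) = [1, 3, 9, 10, 6, 5, 7, 2, 4, 0, 8]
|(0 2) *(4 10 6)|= 6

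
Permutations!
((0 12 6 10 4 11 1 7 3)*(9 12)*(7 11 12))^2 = [7, 1, 2, 9, 6, 5, 4, 0, 8, 3, 12, 11, 10] = (0 7)(3 9)(4 6)(10 12)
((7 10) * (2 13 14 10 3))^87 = (2 10)(3 14)(7 13) = [0, 1, 10, 14, 4, 5, 6, 13, 8, 9, 2, 11, 12, 7, 3]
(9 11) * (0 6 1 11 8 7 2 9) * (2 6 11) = [11, 2, 9, 3, 4, 5, 1, 6, 7, 8, 10, 0] = (0 11)(1 2 9 8 7 6)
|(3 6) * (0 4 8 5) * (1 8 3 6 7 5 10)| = 15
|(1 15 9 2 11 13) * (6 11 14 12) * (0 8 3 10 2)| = |(0 8 3 10 2 14 12 6 11 13 1 15 9)| = 13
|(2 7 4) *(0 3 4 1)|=|(0 3 4 2 7 1)|=6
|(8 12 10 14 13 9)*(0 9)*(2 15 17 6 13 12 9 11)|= |(0 11 2 15 17 6 13)(8 9)(10 14 12)|= 42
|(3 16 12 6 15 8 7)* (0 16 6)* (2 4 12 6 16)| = |(0 2 4 12)(3 16 6 15 8 7)| = 12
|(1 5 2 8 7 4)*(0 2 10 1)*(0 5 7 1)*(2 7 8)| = |(0 7 4 5 10)(1 8)| = 10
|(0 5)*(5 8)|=|(0 8 5)|=3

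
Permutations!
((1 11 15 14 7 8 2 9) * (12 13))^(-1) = (1 9 2 8 7 14 15 11)(12 13) = [0, 9, 8, 3, 4, 5, 6, 14, 7, 2, 10, 1, 13, 12, 15, 11]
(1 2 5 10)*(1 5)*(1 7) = (1 2 7)(5 10) = [0, 2, 7, 3, 4, 10, 6, 1, 8, 9, 5]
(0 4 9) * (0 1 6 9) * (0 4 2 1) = [2, 6, 1, 3, 4, 5, 9, 7, 8, 0] = (0 2 1 6 9)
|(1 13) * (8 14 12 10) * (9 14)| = 10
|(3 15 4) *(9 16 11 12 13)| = |(3 15 4)(9 16 11 12 13)| = 15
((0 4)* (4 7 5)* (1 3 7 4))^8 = (7) = [0, 1, 2, 3, 4, 5, 6, 7]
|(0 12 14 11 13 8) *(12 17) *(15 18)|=|(0 17 12 14 11 13 8)(15 18)|=14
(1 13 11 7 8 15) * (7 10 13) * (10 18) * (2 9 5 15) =(1 7 8 2 9 5 15)(10 13 11 18) =[0, 7, 9, 3, 4, 15, 6, 8, 2, 5, 13, 18, 12, 11, 14, 1, 16, 17, 10]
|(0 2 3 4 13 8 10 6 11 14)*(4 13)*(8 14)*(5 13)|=|(0 2 3 5 13 14)(6 11 8 10)|=12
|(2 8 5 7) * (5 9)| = |(2 8 9 5 7)| = 5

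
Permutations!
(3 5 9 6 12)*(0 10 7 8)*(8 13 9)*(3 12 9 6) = (0 10 7 13 6 9 3 5 8) = [10, 1, 2, 5, 4, 8, 9, 13, 0, 3, 7, 11, 12, 6]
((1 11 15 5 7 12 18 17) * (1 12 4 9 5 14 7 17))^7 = (1 5 14 18 9 15 12 4 11 17 7) = [0, 5, 2, 3, 11, 14, 6, 1, 8, 15, 10, 17, 4, 13, 18, 12, 16, 7, 9]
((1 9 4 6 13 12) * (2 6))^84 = (13) = [0, 1, 2, 3, 4, 5, 6, 7, 8, 9, 10, 11, 12, 13]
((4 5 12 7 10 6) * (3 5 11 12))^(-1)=[0, 1, 2, 5, 6, 3, 10, 12, 8, 9, 7, 4, 11]=(3 5)(4 6 10 7 12 11)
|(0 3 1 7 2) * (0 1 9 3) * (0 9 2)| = 6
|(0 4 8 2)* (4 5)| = 5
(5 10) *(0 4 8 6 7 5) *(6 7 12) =(0 4 8 7 5 10)(6 12) =[4, 1, 2, 3, 8, 10, 12, 5, 7, 9, 0, 11, 6]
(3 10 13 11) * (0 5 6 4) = [5, 1, 2, 10, 0, 6, 4, 7, 8, 9, 13, 3, 12, 11] = (0 5 6 4)(3 10 13 11)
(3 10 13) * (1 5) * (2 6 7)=(1 5)(2 6 7)(3 10 13)=[0, 5, 6, 10, 4, 1, 7, 2, 8, 9, 13, 11, 12, 3]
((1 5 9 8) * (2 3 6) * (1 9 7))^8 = (9)(1 7 5)(2 6 3) = [0, 7, 6, 2, 4, 1, 3, 5, 8, 9]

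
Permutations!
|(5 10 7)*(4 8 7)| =5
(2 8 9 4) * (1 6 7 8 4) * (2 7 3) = (1 6 3 2 4 7 8 9) = [0, 6, 4, 2, 7, 5, 3, 8, 9, 1]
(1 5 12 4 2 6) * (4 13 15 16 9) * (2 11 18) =(1 5 12 13 15 16 9 4 11 18 2 6) =[0, 5, 6, 3, 11, 12, 1, 7, 8, 4, 10, 18, 13, 15, 14, 16, 9, 17, 2]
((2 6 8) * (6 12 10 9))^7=(2 12 10 9 6 8)=[0, 1, 12, 3, 4, 5, 8, 7, 2, 6, 9, 11, 10]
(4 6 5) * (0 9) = (0 9)(4 6 5) = [9, 1, 2, 3, 6, 4, 5, 7, 8, 0]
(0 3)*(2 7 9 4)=(0 3)(2 7 9 4)=[3, 1, 7, 0, 2, 5, 6, 9, 8, 4]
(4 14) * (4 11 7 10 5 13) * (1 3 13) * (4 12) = (1 3 13 12 4 14 11 7 10 5) = [0, 3, 2, 13, 14, 1, 6, 10, 8, 9, 5, 7, 4, 12, 11]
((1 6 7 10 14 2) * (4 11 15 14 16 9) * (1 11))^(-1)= (1 4 9 16 10 7 6)(2 14 15 11)= [0, 4, 14, 3, 9, 5, 1, 6, 8, 16, 7, 2, 12, 13, 15, 11, 10]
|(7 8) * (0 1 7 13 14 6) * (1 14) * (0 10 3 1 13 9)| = 9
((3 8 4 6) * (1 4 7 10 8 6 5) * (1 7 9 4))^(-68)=(4 8 7)(5 9 10)=[0, 1, 2, 3, 8, 9, 6, 4, 7, 10, 5]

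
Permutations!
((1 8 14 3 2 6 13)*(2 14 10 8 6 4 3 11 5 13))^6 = (1 11 4)(2 13 14)(3 6 5) = [0, 11, 13, 6, 1, 3, 5, 7, 8, 9, 10, 4, 12, 14, 2]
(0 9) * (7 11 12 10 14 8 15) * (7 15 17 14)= (0 9)(7 11 12 10)(8 17 14)= [9, 1, 2, 3, 4, 5, 6, 11, 17, 0, 7, 12, 10, 13, 8, 15, 16, 14]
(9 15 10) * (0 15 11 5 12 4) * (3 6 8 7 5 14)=(0 15 10 9 11 14 3 6 8 7 5 12 4)=[15, 1, 2, 6, 0, 12, 8, 5, 7, 11, 9, 14, 4, 13, 3, 10]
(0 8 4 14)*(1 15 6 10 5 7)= (0 8 4 14)(1 15 6 10 5 7)= [8, 15, 2, 3, 14, 7, 10, 1, 4, 9, 5, 11, 12, 13, 0, 6]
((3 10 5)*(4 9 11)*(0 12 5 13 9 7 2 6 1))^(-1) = (0 1 6 2 7 4 11 9 13 10 3 5 12) = [1, 6, 7, 5, 11, 12, 2, 4, 8, 13, 3, 9, 0, 10]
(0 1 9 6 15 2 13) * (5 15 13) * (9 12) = (0 1 12 9 6 13)(2 5 15) = [1, 12, 5, 3, 4, 15, 13, 7, 8, 6, 10, 11, 9, 0, 14, 2]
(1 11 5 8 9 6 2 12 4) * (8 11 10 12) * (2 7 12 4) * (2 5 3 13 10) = (1 2 8 9 6 7 12 5 11 3 13 10 4) = [0, 2, 8, 13, 1, 11, 7, 12, 9, 6, 4, 3, 5, 10]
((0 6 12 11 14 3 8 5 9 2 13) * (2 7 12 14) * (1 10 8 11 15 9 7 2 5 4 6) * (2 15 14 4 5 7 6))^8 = [13, 0, 4, 12, 6, 8, 5, 3, 10, 9, 1, 14, 11, 2, 7, 15] = (15)(0 13 2 4 6 5 8 10 1)(3 12 11 14 7)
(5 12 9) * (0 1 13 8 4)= (0 1 13 8 4)(5 12 9)= [1, 13, 2, 3, 0, 12, 6, 7, 4, 5, 10, 11, 9, 8]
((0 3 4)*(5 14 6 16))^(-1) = (0 4 3)(5 16 6 14) = [4, 1, 2, 0, 3, 16, 14, 7, 8, 9, 10, 11, 12, 13, 5, 15, 6]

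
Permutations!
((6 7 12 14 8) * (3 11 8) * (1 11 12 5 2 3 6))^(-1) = [0, 8, 5, 2, 4, 7, 14, 6, 11, 9, 10, 1, 3, 13, 12] = (1 8 11)(2 5 7 6 14 12 3)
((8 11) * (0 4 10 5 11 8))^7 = [10, 1, 2, 3, 5, 0, 6, 7, 8, 9, 11, 4] = (0 10 11 4 5)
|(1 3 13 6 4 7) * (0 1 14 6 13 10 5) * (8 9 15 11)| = |(0 1 3 10 5)(4 7 14 6)(8 9 15 11)| = 20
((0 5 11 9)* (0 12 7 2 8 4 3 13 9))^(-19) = (0 11 5)(2 9 4 7 13 8 12 3) = [11, 1, 9, 2, 7, 0, 6, 13, 12, 4, 10, 5, 3, 8]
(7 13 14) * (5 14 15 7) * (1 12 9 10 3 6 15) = (1 12 9 10 3 6 15 7 13)(5 14) = [0, 12, 2, 6, 4, 14, 15, 13, 8, 10, 3, 11, 9, 1, 5, 7]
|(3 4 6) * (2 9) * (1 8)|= 6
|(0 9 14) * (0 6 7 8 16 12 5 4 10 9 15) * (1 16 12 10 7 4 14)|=28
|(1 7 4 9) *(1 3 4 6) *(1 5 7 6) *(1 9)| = 7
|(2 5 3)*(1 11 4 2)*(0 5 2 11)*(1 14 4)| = 7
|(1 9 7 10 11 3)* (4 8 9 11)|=15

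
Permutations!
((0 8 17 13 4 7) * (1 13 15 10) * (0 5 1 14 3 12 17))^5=[8, 1, 2, 14, 4, 5, 6, 7, 0, 9, 15, 11, 3, 13, 10, 17, 16, 12]=(0 8)(3 14 10 15 17 12)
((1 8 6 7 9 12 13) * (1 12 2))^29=(1 2 9 7 6 8)(12 13)=[0, 2, 9, 3, 4, 5, 8, 6, 1, 7, 10, 11, 13, 12]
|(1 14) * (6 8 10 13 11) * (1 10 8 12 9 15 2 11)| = 12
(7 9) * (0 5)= [5, 1, 2, 3, 4, 0, 6, 9, 8, 7]= (0 5)(7 9)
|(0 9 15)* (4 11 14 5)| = |(0 9 15)(4 11 14 5)| = 12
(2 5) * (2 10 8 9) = (2 5 10 8 9) = [0, 1, 5, 3, 4, 10, 6, 7, 9, 2, 8]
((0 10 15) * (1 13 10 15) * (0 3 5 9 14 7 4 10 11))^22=(0 13 10 7 9 3)(1 4 14 5 15 11)=[13, 4, 2, 0, 14, 15, 6, 9, 8, 3, 7, 1, 12, 10, 5, 11]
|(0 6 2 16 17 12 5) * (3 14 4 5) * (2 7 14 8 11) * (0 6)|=|(2 16 17 12 3 8 11)(4 5 6 7 14)|=35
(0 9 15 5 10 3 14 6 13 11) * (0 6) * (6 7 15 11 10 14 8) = (0 9 11 7 15 5 14)(3 8 6 13 10) = [9, 1, 2, 8, 4, 14, 13, 15, 6, 11, 3, 7, 12, 10, 0, 5]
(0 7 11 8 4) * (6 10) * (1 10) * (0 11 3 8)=(0 7 3 8 4 11)(1 10 6)=[7, 10, 2, 8, 11, 5, 1, 3, 4, 9, 6, 0]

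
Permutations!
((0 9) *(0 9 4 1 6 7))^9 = [7, 4, 2, 3, 0, 5, 1, 6, 8, 9] = (9)(0 7 6 1 4)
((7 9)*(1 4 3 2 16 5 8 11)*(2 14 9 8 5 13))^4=(1 9)(2 16 13)(3 8)(4 7)(11 14)=[0, 9, 16, 8, 7, 5, 6, 4, 3, 1, 10, 14, 12, 2, 11, 15, 13]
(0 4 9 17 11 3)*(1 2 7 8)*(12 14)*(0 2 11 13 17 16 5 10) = (0 4 9 16 5 10)(1 11 3 2 7 8)(12 14)(13 17) = [4, 11, 7, 2, 9, 10, 6, 8, 1, 16, 0, 3, 14, 17, 12, 15, 5, 13]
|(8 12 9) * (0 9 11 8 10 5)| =|(0 9 10 5)(8 12 11)| =12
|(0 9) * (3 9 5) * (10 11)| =4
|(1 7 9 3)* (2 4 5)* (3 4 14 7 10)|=6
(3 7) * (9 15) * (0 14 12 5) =[14, 1, 2, 7, 4, 0, 6, 3, 8, 15, 10, 11, 5, 13, 12, 9] =(0 14 12 5)(3 7)(9 15)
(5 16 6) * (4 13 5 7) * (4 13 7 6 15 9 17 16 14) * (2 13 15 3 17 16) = (2 13 5 14 4 7 15 9 16 3 17) = [0, 1, 13, 17, 7, 14, 6, 15, 8, 16, 10, 11, 12, 5, 4, 9, 3, 2]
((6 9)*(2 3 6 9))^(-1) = (9)(2 6 3) = [0, 1, 6, 2, 4, 5, 3, 7, 8, 9]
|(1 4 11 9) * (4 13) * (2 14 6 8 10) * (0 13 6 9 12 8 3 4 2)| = |(0 13 2 14 9 1 6 3 4 11 12 8 10)| = 13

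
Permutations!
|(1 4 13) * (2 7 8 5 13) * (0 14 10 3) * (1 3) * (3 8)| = |(0 14 10 1 4 2 7 3)(5 13 8)| = 24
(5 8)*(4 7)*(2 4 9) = (2 4 7 9)(5 8) = [0, 1, 4, 3, 7, 8, 6, 9, 5, 2]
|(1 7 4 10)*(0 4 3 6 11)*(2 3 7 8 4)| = |(0 2 3 6 11)(1 8 4 10)| = 20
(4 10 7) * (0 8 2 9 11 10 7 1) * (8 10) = [10, 0, 9, 3, 7, 5, 6, 4, 2, 11, 1, 8] = (0 10 1)(2 9 11 8)(4 7)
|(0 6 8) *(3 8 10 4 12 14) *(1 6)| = |(0 1 6 10 4 12 14 3 8)| = 9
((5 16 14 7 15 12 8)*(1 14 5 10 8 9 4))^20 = (16)(1 4 9 12 15 7 14) = [0, 4, 2, 3, 9, 5, 6, 14, 8, 12, 10, 11, 15, 13, 1, 7, 16]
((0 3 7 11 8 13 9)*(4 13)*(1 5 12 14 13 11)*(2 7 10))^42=(0 13 12 1 2 3 9 14 5 7 10)=[13, 2, 3, 9, 4, 7, 6, 10, 8, 14, 0, 11, 1, 12, 5]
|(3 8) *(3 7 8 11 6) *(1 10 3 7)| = |(1 10 3 11 6 7 8)| = 7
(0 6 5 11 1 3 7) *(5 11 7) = (0 6 11 1 3 5 7) = [6, 3, 2, 5, 4, 7, 11, 0, 8, 9, 10, 1]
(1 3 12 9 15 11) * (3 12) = (1 12 9 15 11) = [0, 12, 2, 3, 4, 5, 6, 7, 8, 15, 10, 1, 9, 13, 14, 11]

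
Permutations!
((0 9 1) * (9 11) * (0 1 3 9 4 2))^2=(0 4)(2 11)=[4, 1, 11, 3, 0, 5, 6, 7, 8, 9, 10, 2]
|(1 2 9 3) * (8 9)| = 5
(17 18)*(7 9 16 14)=(7 9 16 14)(17 18)=[0, 1, 2, 3, 4, 5, 6, 9, 8, 16, 10, 11, 12, 13, 7, 15, 14, 18, 17]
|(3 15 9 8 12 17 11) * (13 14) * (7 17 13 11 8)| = |(3 15 9 7 17 8 12 13 14 11)| = 10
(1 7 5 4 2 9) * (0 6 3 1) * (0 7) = (0 6 3 1)(2 9 7 5 4) = [6, 0, 9, 1, 2, 4, 3, 5, 8, 7]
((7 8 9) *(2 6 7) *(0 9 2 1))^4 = (0 9 1) = [9, 0, 2, 3, 4, 5, 6, 7, 8, 1]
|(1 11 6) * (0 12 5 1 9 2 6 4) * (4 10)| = 21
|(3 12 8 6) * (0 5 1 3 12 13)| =15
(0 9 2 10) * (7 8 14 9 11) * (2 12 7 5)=(0 11 5 2 10)(7 8 14 9 12)=[11, 1, 10, 3, 4, 2, 6, 8, 14, 12, 0, 5, 7, 13, 9]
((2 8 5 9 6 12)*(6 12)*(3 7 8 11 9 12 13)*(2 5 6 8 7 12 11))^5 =[0, 1, 2, 13, 4, 12, 8, 7, 6, 11, 10, 5, 3, 9] =(3 13 9 11 5 12)(6 8)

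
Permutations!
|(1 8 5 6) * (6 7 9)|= |(1 8 5 7 9 6)|= 6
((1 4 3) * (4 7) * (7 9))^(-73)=[0, 7, 2, 9, 1, 5, 6, 3, 8, 4]=(1 7 3 9 4)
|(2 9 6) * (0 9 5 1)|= |(0 9 6 2 5 1)|= 6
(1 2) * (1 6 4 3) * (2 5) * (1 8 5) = (2 6 4 3 8 5) = [0, 1, 6, 8, 3, 2, 4, 7, 5]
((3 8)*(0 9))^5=(0 9)(3 8)=[9, 1, 2, 8, 4, 5, 6, 7, 3, 0]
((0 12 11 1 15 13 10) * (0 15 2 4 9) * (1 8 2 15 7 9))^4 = (0 2 13)(1 7 11)(4 10 12)(8 15 9) = [2, 7, 13, 3, 10, 5, 6, 11, 15, 8, 12, 1, 4, 0, 14, 9]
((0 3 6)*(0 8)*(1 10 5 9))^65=[3, 10, 2, 6, 4, 9, 8, 7, 0, 1, 5]=(0 3 6 8)(1 10 5 9)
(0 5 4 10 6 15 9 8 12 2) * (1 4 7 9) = (0 5 7 9 8 12 2)(1 4 10 6 15) = [5, 4, 0, 3, 10, 7, 15, 9, 12, 8, 6, 11, 2, 13, 14, 1]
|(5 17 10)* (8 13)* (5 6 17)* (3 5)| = 6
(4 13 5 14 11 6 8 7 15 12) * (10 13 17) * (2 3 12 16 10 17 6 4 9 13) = [0, 1, 3, 12, 6, 14, 8, 15, 7, 13, 2, 4, 9, 5, 11, 16, 10, 17] = (17)(2 3 12 9 13 5 14 11 4 6 8 7 15 16 10)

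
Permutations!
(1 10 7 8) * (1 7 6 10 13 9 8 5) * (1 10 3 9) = (1 13)(3 9 8 7 5 10 6) = [0, 13, 2, 9, 4, 10, 3, 5, 7, 8, 6, 11, 12, 1]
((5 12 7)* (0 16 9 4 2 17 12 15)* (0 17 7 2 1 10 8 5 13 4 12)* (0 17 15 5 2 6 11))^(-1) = [11, 4, 8, 3, 13, 5, 12, 2, 10, 16, 1, 6, 9, 7, 14, 15, 0, 17] = (17)(0 11 6 12 9 16)(1 4 13 7 2 8 10)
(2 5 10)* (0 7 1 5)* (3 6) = (0 7 1 5 10 2)(3 6) = [7, 5, 0, 6, 4, 10, 3, 1, 8, 9, 2]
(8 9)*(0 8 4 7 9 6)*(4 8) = (0 4 7 9 8 6) = [4, 1, 2, 3, 7, 5, 0, 9, 6, 8]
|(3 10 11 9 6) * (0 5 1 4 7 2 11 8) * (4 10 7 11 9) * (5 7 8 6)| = 10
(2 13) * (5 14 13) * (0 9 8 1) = (0 9 8 1)(2 5 14 13) = [9, 0, 5, 3, 4, 14, 6, 7, 1, 8, 10, 11, 12, 2, 13]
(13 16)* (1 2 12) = (1 2 12)(13 16) = [0, 2, 12, 3, 4, 5, 6, 7, 8, 9, 10, 11, 1, 16, 14, 15, 13]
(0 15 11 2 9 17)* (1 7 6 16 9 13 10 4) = (0 15 11 2 13 10 4 1 7 6 16 9 17) = [15, 7, 13, 3, 1, 5, 16, 6, 8, 17, 4, 2, 12, 10, 14, 11, 9, 0]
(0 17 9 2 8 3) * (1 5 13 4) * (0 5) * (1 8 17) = (0 1)(2 17 9)(3 5 13 4 8) = [1, 0, 17, 5, 8, 13, 6, 7, 3, 2, 10, 11, 12, 4, 14, 15, 16, 9]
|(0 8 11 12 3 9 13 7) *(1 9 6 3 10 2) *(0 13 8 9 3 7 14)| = 13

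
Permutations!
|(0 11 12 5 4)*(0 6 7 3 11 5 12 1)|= 8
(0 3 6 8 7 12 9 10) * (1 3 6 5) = [6, 3, 2, 5, 4, 1, 8, 12, 7, 10, 0, 11, 9] = (0 6 8 7 12 9 10)(1 3 5)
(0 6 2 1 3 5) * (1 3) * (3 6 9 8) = (0 9 8 3 5)(2 6) = [9, 1, 6, 5, 4, 0, 2, 7, 3, 8]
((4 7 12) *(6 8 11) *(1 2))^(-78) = (12) = [0, 1, 2, 3, 4, 5, 6, 7, 8, 9, 10, 11, 12]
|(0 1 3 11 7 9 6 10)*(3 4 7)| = 14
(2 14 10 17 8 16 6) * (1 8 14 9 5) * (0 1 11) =(0 1 8 16 6 2 9 5 11)(10 17 14) =[1, 8, 9, 3, 4, 11, 2, 7, 16, 5, 17, 0, 12, 13, 10, 15, 6, 14]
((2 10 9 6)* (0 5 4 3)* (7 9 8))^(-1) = (0 3 4 5)(2 6 9 7 8 10) = [3, 1, 6, 4, 5, 0, 9, 8, 10, 7, 2]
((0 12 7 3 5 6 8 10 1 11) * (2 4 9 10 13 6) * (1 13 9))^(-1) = (0 11 1 4 2 5 3 7 12)(6 13 10 9 8) = [11, 4, 5, 7, 2, 3, 13, 12, 6, 8, 9, 1, 0, 10]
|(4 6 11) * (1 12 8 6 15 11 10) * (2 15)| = 20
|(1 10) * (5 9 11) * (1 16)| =3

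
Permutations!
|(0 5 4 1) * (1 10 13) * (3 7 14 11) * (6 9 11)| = |(0 5 4 10 13 1)(3 7 14 6 9 11)| = 6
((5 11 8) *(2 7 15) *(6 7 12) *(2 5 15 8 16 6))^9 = (2 12)(5 16 7 15 11 6 8) = [0, 1, 12, 3, 4, 16, 8, 15, 5, 9, 10, 6, 2, 13, 14, 11, 7]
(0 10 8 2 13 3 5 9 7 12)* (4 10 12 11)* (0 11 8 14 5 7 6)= (0 12 11 4 10 14 5 9 6)(2 13 3 7 8)= [12, 1, 13, 7, 10, 9, 0, 8, 2, 6, 14, 4, 11, 3, 5]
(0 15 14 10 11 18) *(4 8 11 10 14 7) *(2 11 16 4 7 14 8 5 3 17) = [15, 1, 11, 17, 5, 3, 6, 7, 16, 9, 10, 18, 12, 13, 8, 14, 4, 2, 0] = (0 15 14 8 16 4 5 3 17 2 11 18)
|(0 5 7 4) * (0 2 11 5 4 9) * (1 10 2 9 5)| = |(0 4 9)(1 10 2 11)(5 7)| = 12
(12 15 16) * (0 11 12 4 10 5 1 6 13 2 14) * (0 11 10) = [10, 6, 14, 3, 0, 1, 13, 7, 8, 9, 5, 12, 15, 2, 11, 16, 4] = (0 10 5 1 6 13 2 14 11 12 15 16 4)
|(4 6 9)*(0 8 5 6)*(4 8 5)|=|(0 5 6 9 8 4)|=6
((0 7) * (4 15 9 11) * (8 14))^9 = (0 7)(4 15 9 11)(8 14) = [7, 1, 2, 3, 15, 5, 6, 0, 14, 11, 10, 4, 12, 13, 8, 9]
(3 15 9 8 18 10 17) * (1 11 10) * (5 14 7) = (1 11 10 17 3 15 9 8 18)(5 14 7) = [0, 11, 2, 15, 4, 14, 6, 5, 18, 8, 17, 10, 12, 13, 7, 9, 16, 3, 1]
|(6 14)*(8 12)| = 2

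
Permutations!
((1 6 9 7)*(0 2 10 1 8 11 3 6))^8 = (3 9 8)(6 7 11) = [0, 1, 2, 9, 4, 5, 7, 11, 3, 8, 10, 6]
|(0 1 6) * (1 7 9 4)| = |(0 7 9 4 1 6)| = 6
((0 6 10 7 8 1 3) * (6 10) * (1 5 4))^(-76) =(0 5)(1 7)(3 8)(4 10) =[5, 7, 2, 8, 10, 0, 6, 1, 3, 9, 4]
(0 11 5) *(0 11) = (5 11) = [0, 1, 2, 3, 4, 11, 6, 7, 8, 9, 10, 5]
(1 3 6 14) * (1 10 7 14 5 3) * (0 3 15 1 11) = (0 3 6 5 15 1 11)(7 14 10) = [3, 11, 2, 6, 4, 15, 5, 14, 8, 9, 7, 0, 12, 13, 10, 1]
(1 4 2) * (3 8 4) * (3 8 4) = (1 8 3 4 2) = [0, 8, 1, 4, 2, 5, 6, 7, 3]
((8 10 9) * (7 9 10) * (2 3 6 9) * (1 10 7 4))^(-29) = (1 8 6 2 10 4 9 3 7) = [0, 8, 10, 7, 9, 5, 2, 1, 6, 3, 4]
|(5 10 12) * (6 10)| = 4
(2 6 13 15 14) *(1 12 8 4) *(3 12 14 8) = [0, 14, 6, 12, 1, 5, 13, 7, 4, 9, 10, 11, 3, 15, 2, 8] = (1 14 2 6 13 15 8 4)(3 12)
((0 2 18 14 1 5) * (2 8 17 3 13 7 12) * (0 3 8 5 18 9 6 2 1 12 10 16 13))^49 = (0 5 3)(1 18 14 12)(2 9 6)(7 10 16 13)(8 17) = [5, 18, 9, 0, 4, 3, 2, 10, 17, 6, 16, 11, 1, 7, 12, 15, 13, 8, 14]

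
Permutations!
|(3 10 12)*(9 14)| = |(3 10 12)(9 14)| = 6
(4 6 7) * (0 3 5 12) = [3, 1, 2, 5, 6, 12, 7, 4, 8, 9, 10, 11, 0] = (0 3 5 12)(4 6 7)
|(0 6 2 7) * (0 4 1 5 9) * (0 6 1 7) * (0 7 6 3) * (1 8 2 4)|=8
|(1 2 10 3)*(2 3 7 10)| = 2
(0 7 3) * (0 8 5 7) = [0, 1, 2, 8, 4, 7, 6, 3, 5] = (3 8 5 7)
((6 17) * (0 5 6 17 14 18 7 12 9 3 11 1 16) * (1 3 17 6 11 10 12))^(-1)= (0 16 1 7 18 14 6 17 9 12 10 3 11 5)= [16, 7, 2, 11, 4, 0, 17, 18, 8, 12, 3, 5, 10, 13, 6, 15, 1, 9, 14]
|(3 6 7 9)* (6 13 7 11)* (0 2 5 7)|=14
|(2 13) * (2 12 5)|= 4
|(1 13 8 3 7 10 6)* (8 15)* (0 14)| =8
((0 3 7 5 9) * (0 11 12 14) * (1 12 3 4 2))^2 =(0 2 12)(1 14 4)(3 5 11 7 9) =[2, 14, 12, 5, 1, 11, 6, 9, 8, 3, 10, 7, 0, 13, 4]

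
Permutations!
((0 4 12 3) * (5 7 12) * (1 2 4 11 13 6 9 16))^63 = (0 12 5 2 16 6 11 3 7 4 1 9 13) = [12, 9, 16, 7, 1, 2, 11, 4, 8, 13, 10, 3, 5, 0, 14, 15, 6]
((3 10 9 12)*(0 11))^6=(3 9)(10 12)=[0, 1, 2, 9, 4, 5, 6, 7, 8, 3, 12, 11, 10]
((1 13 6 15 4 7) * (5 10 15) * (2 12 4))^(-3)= (1 12 10 13 4 15 6 7 2 5)= [0, 12, 5, 3, 15, 1, 7, 2, 8, 9, 13, 11, 10, 4, 14, 6]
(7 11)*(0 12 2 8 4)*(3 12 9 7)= (0 9 7 11 3 12 2 8 4)= [9, 1, 8, 12, 0, 5, 6, 11, 4, 7, 10, 3, 2]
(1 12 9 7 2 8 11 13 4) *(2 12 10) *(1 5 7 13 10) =(2 8 11 10)(4 5 7 12 9 13) =[0, 1, 8, 3, 5, 7, 6, 12, 11, 13, 2, 10, 9, 4]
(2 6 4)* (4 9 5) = (2 6 9 5 4) = [0, 1, 6, 3, 2, 4, 9, 7, 8, 5]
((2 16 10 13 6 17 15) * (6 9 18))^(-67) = [0, 1, 18, 3, 4, 5, 10, 7, 8, 2, 17, 11, 12, 15, 14, 9, 6, 13, 16] = (2 18 16 6 10 17 13 15 9)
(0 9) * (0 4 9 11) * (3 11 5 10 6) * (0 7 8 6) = (0 5 10)(3 11 7 8 6)(4 9) = [5, 1, 2, 11, 9, 10, 3, 8, 6, 4, 0, 7]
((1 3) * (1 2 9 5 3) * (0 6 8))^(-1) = [8, 1, 3, 5, 4, 9, 0, 7, 6, 2] = (0 8 6)(2 3 5 9)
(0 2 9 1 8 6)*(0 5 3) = (0 2 9 1 8 6 5 3) = [2, 8, 9, 0, 4, 3, 5, 7, 6, 1]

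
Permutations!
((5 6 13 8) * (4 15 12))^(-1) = (4 12 15)(5 8 13 6) = [0, 1, 2, 3, 12, 8, 5, 7, 13, 9, 10, 11, 15, 6, 14, 4]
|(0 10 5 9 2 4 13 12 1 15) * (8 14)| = |(0 10 5 9 2 4 13 12 1 15)(8 14)| = 10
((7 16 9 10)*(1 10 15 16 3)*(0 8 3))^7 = (0 8 3 1 10 7)(9 15 16) = [8, 10, 2, 1, 4, 5, 6, 0, 3, 15, 7, 11, 12, 13, 14, 16, 9]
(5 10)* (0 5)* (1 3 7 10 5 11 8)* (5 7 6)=[11, 3, 2, 6, 4, 7, 5, 10, 1, 9, 0, 8]=(0 11 8 1 3 6 5 7 10)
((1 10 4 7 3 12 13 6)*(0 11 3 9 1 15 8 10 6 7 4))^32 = (0 6 13)(1 12 10)(3 8 9)(7 11 15) = [6, 12, 2, 8, 4, 5, 13, 11, 9, 3, 1, 15, 10, 0, 14, 7]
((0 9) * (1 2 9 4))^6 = (0 4 1 2 9) = [4, 2, 9, 3, 1, 5, 6, 7, 8, 0]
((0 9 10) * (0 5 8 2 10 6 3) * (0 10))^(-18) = [8, 1, 5, 9, 4, 3, 0, 7, 10, 2, 6] = (0 8 10 6)(2 5 3 9)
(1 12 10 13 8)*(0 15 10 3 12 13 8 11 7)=[15, 13, 2, 12, 4, 5, 6, 0, 1, 9, 8, 7, 3, 11, 14, 10]=(0 15 10 8 1 13 11 7)(3 12)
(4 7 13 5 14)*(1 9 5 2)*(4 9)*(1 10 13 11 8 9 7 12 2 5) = [0, 4, 10, 3, 12, 14, 6, 11, 9, 1, 13, 8, 2, 5, 7] = (1 4 12 2 10 13 5 14 7 11 8 9)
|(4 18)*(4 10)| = 3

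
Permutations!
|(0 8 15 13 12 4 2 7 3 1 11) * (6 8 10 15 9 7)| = 14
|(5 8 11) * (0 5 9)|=|(0 5 8 11 9)|=5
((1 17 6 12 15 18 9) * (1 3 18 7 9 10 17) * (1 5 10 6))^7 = (18)(1 17 10 5) = [0, 17, 2, 3, 4, 1, 6, 7, 8, 9, 5, 11, 12, 13, 14, 15, 16, 10, 18]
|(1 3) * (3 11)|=3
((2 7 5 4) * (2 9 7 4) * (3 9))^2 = (2 3 7)(4 9 5) = [0, 1, 3, 7, 9, 4, 6, 2, 8, 5]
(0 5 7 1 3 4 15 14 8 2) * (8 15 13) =(0 5 7 1 3 4 13 8 2)(14 15) =[5, 3, 0, 4, 13, 7, 6, 1, 2, 9, 10, 11, 12, 8, 15, 14]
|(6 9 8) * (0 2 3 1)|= |(0 2 3 1)(6 9 8)|= 12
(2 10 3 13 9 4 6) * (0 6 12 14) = (0 6 2 10 3 13 9 4 12 14) = [6, 1, 10, 13, 12, 5, 2, 7, 8, 4, 3, 11, 14, 9, 0]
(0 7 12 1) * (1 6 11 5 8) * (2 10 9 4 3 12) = (0 7 2 10 9 4 3 12 6 11 5 8 1) = [7, 0, 10, 12, 3, 8, 11, 2, 1, 4, 9, 5, 6]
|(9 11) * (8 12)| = |(8 12)(9 11)| = 2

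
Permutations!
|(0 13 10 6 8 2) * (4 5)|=6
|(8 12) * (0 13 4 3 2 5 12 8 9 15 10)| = |(0 13 4 3 2 5 12 9 15 10)| = 10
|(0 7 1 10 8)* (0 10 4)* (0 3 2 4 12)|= |(0 7 1 12)(2 4 3)(8 10)|= 12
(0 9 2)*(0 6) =(0 9 2 6) =[9, 1, 6, 3, 4, 5, 0, 7, 8, 2]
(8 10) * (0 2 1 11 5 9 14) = (0 2 1 11 5 9 14)(8 10) = [2, 11, 1, 3, 4, 9, 6, 7, 10, 14, 8, 5, 12, 13, 0]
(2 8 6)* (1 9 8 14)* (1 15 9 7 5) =(1 7 5)(2 14 15 9 8 6) =[0, 7, 14, 3, 4, 1, 2, 5, 6, 8, 10, 11, 12, 13, 15, 9]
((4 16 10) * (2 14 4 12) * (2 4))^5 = [0, 1, 14, 3, 16, 5, 6, 7, 8, 9, 12, 11, 4, 13, 2, 15, 10] = (2 14)(4 16 10 12)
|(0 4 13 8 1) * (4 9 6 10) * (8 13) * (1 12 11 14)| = 10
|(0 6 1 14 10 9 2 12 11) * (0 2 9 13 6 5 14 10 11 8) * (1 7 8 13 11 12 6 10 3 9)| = |(0 5 14 12 13 10 11 2 6 7 8)(1 3 9)| = 33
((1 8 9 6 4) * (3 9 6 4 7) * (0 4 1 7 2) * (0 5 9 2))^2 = (0 7 2 9 8)(1 6 4 3 5) = [7, 6, 9, 5, 3, 1, 4, 2, 0, 8]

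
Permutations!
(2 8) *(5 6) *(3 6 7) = [0, 1, 8, 6, 4, 7, 5, 3, 2] = (2 8)(3 6 5 7)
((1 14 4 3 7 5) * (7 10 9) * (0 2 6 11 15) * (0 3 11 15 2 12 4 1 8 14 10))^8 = (15)(1 10 9 7 5 8 14) = [0, 10, 2, 3, 4, 8, 6, 5, 14, 7, 9, 11, 12, 13, 1, 15]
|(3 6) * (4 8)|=2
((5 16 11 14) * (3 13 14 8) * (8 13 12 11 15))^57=(3 13 16)(5 8 11)(12 14 15)=[0, 1, 2, 13, 4, 8, 6, 7, 11, 9, 10, 5, 14, 16, 15, 12, 3]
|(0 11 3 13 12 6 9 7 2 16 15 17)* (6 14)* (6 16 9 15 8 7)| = |(0 11 3 13 12 14 16 8 7 2 9 6 15 17)| = 14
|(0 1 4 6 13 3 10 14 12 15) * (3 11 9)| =12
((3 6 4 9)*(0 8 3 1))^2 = (0 3 4 1 8 6 9) = [3, 8, 2, 4, 1, 5, 9, 7, 6, 0]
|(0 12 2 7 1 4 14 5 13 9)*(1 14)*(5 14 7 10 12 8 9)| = |(14)(0 8 9)(1 4)(2 10 12)(5 13)| = 6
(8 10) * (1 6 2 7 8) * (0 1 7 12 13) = (0 1 6 2 12 13)(7 8 10) = [1, 6, 12, 3, 4, 5, 2, 8, 10, 9, 7, 11, 13, 0]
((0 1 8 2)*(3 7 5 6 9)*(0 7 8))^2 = (2 5 9 8 7 6 3) = [0, 1, 5, 2, 4, 9, 3, 6, 7, 8]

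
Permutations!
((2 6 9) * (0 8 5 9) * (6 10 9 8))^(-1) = (0 6)(2 9 10)(5 8) = [6, 1, 9, 3, 4, 8, 0, 7, 5, 10, 2]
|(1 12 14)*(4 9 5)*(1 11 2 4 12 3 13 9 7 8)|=12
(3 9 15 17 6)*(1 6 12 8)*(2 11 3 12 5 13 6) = (1 2 11 3 9 15 17 5 13 6 12 8) = [0, 2, 11, 9, 4, 13, 12, 7, 1, 15, 10, 3, 8, 6, 14, 17, 16, 5]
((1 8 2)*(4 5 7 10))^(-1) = (1 2 8)(4 10 7 5) = [0, 2, 8, 3, 10, 4, 6, 5, 1, 9, 7]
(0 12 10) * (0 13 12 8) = [8, 1, 2, 3, 4, 5, 6, 7, 0, 9, 13, 11, 10, 12] = (0 8)(10 13 12)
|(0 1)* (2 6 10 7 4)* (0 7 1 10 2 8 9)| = 14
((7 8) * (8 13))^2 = [0, 1, 2, 3, 4, 5, 6, 8, 13, 9, 10, 11, 12, 7] = (7 8 13)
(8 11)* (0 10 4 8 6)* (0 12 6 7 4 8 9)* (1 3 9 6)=(0 10 8 11 7 4 6 12 1 3 9)=[10, 3, 2, 9, 6, 5, 12, 4, 11, 0, 8, 7, 1]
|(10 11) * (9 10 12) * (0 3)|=|(0 3)(9 10 11 12)|=4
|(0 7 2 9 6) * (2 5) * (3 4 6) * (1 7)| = |(0 1 7 5 2 9 3 4 6)| = 9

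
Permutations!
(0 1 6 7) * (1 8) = (0 8 1 6 7) = [8, 6, 2, 3, 4, 5, 7, 0, 1]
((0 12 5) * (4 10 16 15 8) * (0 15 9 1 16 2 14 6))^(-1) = [6, 9, 10, 3, 8, 12, 14, 7, 15, 16, 4, 11, 0, 13, 2, 5, 1] = (0 6 14 2 10 4 8 15 5 12)(1 9 16)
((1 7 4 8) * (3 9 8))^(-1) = (1 8 9 3 4 7) = [0, 8, 2, 4, 7, 5, 6, 1, 9, 3]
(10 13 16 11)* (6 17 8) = (6 17 8)(10 13 16 11) = [0, 1, 2, 3, 4, 5, 17, 7, 6, 9, 13, 10, 12, 16, 14, 15, 11, 8]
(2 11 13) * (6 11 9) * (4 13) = (2 9 6 11 4 13) = [0, 1, 9, 3, 13, 5, 11, 7, 8, 6, 10, 4, 12, 2]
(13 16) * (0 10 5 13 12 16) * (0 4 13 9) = [10, 1, 2, 3, 13, 9, 6, 7, 8, 0, 5, 11, 16, 4, 14, 15, 12] = (0 10 5 9)(4 13)(12 16)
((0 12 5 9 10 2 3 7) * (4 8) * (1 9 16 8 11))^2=(0 5 8 11 9 2 7 12 16 4 1 10 3)=[5, 10, 7, 0, 1, 8, 6, 12, 11, 2, 3, 9, 16, 13, 14, 15, 4]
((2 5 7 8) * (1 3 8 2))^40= (1 3 8)(2 5 7)= [0, 3, 5, 8, 4, 7, 6, 2, 1]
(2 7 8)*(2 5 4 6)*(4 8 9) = (2 7 9 4 6)(5 8) = [0, 1, 7, 3, 6, 8, 2, 9, 5, 4]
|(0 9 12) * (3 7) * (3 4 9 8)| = |(0 8 3 7 4 9 12)| = 7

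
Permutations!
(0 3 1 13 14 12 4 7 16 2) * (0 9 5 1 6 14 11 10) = (0 3 6 14 12 4 7 16 2 9 5 1 13 11 10) = [3, 13, 9, 6, 7, 1, 14, 16, 8, 5, 0, 10, 4, 11, 12, 15, 2]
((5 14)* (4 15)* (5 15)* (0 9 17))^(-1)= (0 17 9)(4 15 14 5)= [17, 1, 2, 3, 15, 4, 6, 7, 8, 0, 10, 11, 12, 13, 5, 14, 16, 9]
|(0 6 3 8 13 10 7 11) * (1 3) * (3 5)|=10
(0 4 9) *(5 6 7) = (0 4 9)(5 6 7) = [4, 1, 2, 3, 9, 6, 7, 5, 8, 0]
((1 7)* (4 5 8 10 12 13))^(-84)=(13)=[0, 1, 2, 3, 4, 5, 6, 7, 8, 9, 10, 11, 12, 13]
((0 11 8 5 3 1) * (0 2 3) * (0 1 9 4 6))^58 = [4, 8, 5, 1, 3, 11, 9, 7, 0, 2, 10, 6] = (0 4 3 1 8)(2 5 11 6 9)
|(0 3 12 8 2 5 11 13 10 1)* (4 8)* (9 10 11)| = |(0 3 12 4 8 2 5 9 10 1)(11 13)| = 10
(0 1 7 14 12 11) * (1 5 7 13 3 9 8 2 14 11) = [5, 13, 14, 9, 4, 7, 6, 11, 2, 8, 10, 0, 1, 3, 12] = (0 5 7 11)(1 13 3 9 8 2 14 12)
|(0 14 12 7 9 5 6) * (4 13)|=14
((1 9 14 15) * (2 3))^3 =(1 15 14 9)(2 3) =[0, 15, 3, 2, 4, 5, 6, 7, 8, 1, 10, 11, 12, 13, 9, 14]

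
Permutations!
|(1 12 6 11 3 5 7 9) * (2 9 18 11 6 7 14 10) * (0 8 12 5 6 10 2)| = 45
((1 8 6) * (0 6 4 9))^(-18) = [0, 1, 2, 3, 4, 5, 6, 7, 8, 9] = (9)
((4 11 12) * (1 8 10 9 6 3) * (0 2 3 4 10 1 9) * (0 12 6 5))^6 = (12)(0 2 3 9 5) = [2, 1, 3, 9, 4, 0, 6, 7, 8, 5, 10, 11, 12]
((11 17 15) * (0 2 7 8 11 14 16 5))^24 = (0 11 16 7 15)(2 17 5 8 14) = [11, 1, 17, 3, 4, 8, 6, 15, 14, 9, 10, 16, 12, 13, 2, 0, 7, 5]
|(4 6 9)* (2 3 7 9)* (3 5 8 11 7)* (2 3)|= |(2 5 8 11 7 9 4 6 3)|= 9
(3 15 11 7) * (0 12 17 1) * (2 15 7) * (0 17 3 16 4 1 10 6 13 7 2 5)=(0 12 3 2 15 11 5)(1 17 10 6 13 7 16 4)=[12, 17, 15, 2, 1, 0, 13, 16, 8, 9, 6, 5, 3, 7, 14, 11, 4, 10]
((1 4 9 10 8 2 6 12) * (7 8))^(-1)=(1 12 6 2 8 7 10 9 4)=[0, 12, 8, 3, 1, 5, 2, 10, 7, 4, 9, 11, 6]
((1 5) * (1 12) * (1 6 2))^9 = (1 2 6 12 5) = [0, 2, 6, 3, 4, 1, 12, 7, 8, 9, 10, 11, 5]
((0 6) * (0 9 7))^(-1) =(0 7 9 6) =[7, 1, 2, 3, 4, 5, 0, 9, 8, 6]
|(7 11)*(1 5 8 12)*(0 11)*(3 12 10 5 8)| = |(0 11 7)(1 8 10 5 3 12)| = 6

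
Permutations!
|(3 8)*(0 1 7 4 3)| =|(0 1 7 4 3 8)| =6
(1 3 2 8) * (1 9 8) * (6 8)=(1 3 2)(6 8 9)=[0, 3, 1, 2, 4, 5, 8, 7, 9, 6]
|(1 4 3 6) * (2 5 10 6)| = |(1 4 3 2 5 10 6)| = 7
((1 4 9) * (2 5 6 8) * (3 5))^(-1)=(1 9 4)(2 8 6 5 3)=[0, 9, 8, 2, 1, 3, 5, 7, 6, 4]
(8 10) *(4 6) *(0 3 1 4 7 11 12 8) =(0 3 1 4 6 7 11 12 8 10) =[3, 4, 2, 1, 6, 5, 7, 11, 10, 9, 0, 12, 8]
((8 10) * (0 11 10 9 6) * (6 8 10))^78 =[0, 1, 2, 3, 4, 5, 6, 7, 8, 9, 10, 11] =(11)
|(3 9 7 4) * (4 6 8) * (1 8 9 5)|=15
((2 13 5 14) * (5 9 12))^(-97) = (2 14 5 12 9 13) = [0, 1, 14, 3, 4, 12, 6, 7, 8, 13, 10, 11, 9, 2, 5]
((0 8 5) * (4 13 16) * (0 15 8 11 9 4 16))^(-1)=(16)(0 13 4 9 11)(5 8 15)=[13, 1, 2, 3, 9, 8, 6, 7, 15, 11, 10, 0, 12, 4, 14, 5, 16]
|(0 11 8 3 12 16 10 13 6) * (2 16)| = |(0 11 8 3 12 2 16 10 13 6)| = 10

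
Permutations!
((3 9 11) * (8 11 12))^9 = (3 11 8 12 9) = [0, 1, 2, 11, 4, 5, 6, 7, 12, 3, 10, 8, 9]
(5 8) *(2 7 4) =(2 7 4)(5 8) =[0, 1, 7, 3, 2, 8, 6, 4, 5]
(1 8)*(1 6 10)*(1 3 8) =(3 8 6 10) =[0, 1, 2, 8, 4, 5, 10, 7, 6, 9, 3]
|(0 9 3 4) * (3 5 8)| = |(0 9 5 8 3 4)| = 6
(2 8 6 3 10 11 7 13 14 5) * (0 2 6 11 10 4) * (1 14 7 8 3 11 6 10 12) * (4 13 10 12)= [2, 14, 3, 13, 0, 12, 11, 10, 6, 9, 4, 8, 1, 7, 5]= (0 2 3 13 7 10 4)(1 14 5 12)(6 11 8)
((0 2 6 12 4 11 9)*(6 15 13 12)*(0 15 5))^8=[5, 1, 0, 3, 9, 2, 6, 7, 8, 13, 10, 15, 11, 4, 14, 12]=(0 5 2)(4 9 13)(11 15 12)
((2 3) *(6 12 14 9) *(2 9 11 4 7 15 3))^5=(3 11 9 4 6 7 12 15 14)=[0, 1, 2, 11, 6, 5, 7, 12, 8, 4, 10, 9, 15, 13, 3, 14]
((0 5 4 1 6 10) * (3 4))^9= (0 3 1 10 5 4 6)= [3, 10, 2, 1, 6, 4, 0, 7, 8, 9, 5]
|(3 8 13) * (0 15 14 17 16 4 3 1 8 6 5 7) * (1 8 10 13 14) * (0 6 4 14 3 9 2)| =|(0 15 1 10 13 8 3 4 9 2)(5 7 6)(14 17 16)| =30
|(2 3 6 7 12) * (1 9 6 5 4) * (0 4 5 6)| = |(0 4 1 9)(2 3 6 7 12)| = 20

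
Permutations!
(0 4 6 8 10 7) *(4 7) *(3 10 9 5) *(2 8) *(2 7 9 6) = (0 9 5 3 10 4 2 8 6 7) = [9, 1, 8, 10, 2, 3, 7, 0, 6, 5, 4]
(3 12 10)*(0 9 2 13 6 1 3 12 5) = (0 9 2 13 6 1 3 5)(10 12) = [9, 3, 13, 5, 4, 0, 1, 7, 8, 2, 12, 11, 10, 6]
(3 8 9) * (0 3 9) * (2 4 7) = [3, 1, 4, 8, 7, 5, 6, 2, 0, 9] = (9)(0 3 8)(2 4 7)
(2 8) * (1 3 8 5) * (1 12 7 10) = (1 3 8 2 5 12 7 10) = [0, 3, 5, 8, 4, 12, 6, 10, 2, 9, 1, 11, 7]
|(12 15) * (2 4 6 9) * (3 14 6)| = |(2 4 3 14 6 9)(12 15)| = 6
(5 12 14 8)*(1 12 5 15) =[0, 12, 2, 3, 4, 5, 6, 7, 15, 9, 10, 11, 14, 13, 8, 1] =(1 12 14 8 15)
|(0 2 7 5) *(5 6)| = |(0 2 7 6 5)| = 5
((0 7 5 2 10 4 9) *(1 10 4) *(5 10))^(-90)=[4, 7, 1, 3, 5, 10, 6, 9, 8, 2, 0]=(0 4 5 10)(1 7 9 2)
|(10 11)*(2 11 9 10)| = 2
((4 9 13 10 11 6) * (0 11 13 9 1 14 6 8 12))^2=(0 8)(1 6)(4 14)(11 12)=[8, 6, 2, 3, 14, 5, 1, 7, 0, 9, 10, 12, 11, 13, 4]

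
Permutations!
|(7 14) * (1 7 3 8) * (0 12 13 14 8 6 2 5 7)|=|(0 12 13 14 3 6 2 5 7 8 1)|=11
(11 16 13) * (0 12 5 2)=(0 12 5 2)(11 16 13)=[12, 1, 0, 3, 4, 2, 6, 7, 8, 9, 10, 16, 5, 11, 14, 15, 13]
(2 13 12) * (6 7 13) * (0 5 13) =(0 5 13 12 2 6 7) =[5, 1, 6, 3, 4, 13, 7, 0, 8, 9, 10, 11, 2, 12]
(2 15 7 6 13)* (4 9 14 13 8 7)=(2 15 4 9 14 13)(6 8 7)=[0, 1, 15, 3, 9, 5, 8, 6, 7, 14, 10, 11, 12, 2, 13, 4]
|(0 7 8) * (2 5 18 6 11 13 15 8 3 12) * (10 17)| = |(0 7 3 12 2 5 18 6 11 13 15 8)(10 17)| = 12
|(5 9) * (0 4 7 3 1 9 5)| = 6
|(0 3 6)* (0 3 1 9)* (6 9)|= 5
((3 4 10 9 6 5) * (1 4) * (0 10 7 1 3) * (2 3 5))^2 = (0 9 2 5 10 6 3)(1 7 4) = [9, 7, 5, 0, 1, 10, 3, 4, 8, 2, 6]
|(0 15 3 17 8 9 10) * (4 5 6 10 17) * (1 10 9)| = 11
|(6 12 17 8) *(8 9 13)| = |(6 12 17 9 13 8)| = 6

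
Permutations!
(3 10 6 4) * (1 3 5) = [0, 3, 2, 10, 5, 1, 4, 7, 8, 9, 6] = (1 3 10 6 4 5)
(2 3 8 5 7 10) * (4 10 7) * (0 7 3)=(0 7 3 8 5 4 10 2)=[7, 1, 0, 8, 10, 4, 6, 3, 5, 9, 2]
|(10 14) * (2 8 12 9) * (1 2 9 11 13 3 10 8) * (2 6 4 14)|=|(1 6 4 14 8 12 11 13 3 10 2)|=11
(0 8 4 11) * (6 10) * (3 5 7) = [8, 1, 2, 5, 11, 7, 10, 3, 4, 9, 6, 0] = (0 8 4 11)(3 5 7)(6 10)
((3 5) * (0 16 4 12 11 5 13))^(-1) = (0 13 3 5 11 12 4 16) = [13, 1, 2, 5, 16, 11, 6, 7, 8, 9, 10, 12, 4, 3, 14, 15, 0]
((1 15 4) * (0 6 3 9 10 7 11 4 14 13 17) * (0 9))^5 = (0 3 6)(1 9)(4 17)(7 14)(10 15)(11 13) = [3, 9, 2, 6, 17, 5, 0, 14, 8, 1, 15, 13, 12, 11, 7, 10, 16, 4]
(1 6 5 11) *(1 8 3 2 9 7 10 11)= [0, 6, 9, 2, 4, 1, 5, 10, 3, 7, 11, 8]= (1 6 5)(2 9 7 10 11 8 3)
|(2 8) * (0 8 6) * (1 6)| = |(0 8 2 1 6)| = 5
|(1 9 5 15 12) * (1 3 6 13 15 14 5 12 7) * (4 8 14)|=|(1 9 12 3 6 13 15 7)(4 8 14 5)|=8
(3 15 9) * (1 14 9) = (1 14 9 3 15) = [0, 14, 2, 15, 4, 5, 6, 7, 8, 3, 10, 11, 12, 13, 9, 1]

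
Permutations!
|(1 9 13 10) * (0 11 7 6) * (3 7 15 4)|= 28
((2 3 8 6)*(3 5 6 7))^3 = (8) = [0, 1, 2, 3, 4, 5, 6, 7, 8]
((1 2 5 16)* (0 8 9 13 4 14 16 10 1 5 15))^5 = (0 14 2 13 10 8 16 15 4 1 9 5) = [14, 9, 13, 3, 1, 0, 6, 7, 16, 5, 8, 11, 12, 10, 2, 4, 15]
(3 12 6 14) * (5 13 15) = (3 12 6 14)(5 13 15) = [0, 1, 2, 12, 4, 13, 14, 7, 8, 9, 10, 11, 6, 15, 3, 5]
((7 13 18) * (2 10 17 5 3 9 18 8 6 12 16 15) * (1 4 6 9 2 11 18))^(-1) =(1 9 8 13 7 18 11 15 16 12 6 4)(2 3 5 17 10) =[0, 9, 3, 5, 1, 17, 4, 18, 13, 8, 2, 15, 6, 7, 14, 16, 12, 10, 11]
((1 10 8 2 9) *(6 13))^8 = (13)(1 2 10 9 8) = [0, 2, 10, 3, 4, 5, 6, 7, 1, 8, 9, 11, 12, 13]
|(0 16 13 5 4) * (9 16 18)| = |(0 18 9 16 13 5 4)| = 7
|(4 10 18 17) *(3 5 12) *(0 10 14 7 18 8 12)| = |(0 10 8 12 3 5)(4 14 7 18 17)| = 30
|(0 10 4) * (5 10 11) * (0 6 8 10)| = 12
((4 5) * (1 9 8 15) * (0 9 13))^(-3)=(0 15)(1 9)(4 5)(8 13)=[15, 9, 2, 3, 5, 4, 6, 7, 13, 1, 10, 11, 12, 8, 14, 0]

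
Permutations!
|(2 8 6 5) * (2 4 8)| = 4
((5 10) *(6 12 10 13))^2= (5 6 10 13 12)= [0, 1, 2, 3, 4, 6, 10, 7, 8, 9, 13, 11, 5, 12]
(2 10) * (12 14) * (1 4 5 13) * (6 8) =(1 4 5 13)(2 10)(6 8)(12 14) =[0, 4, 10, 3, 5, 13, 8, 7, 6, 9, 2, 11, 14, 1, 12]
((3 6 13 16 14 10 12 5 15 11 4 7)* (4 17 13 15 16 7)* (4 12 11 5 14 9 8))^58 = (3 13 11 14 4 9 5 6 7 17 10 12 8 16 15) = [0, 1, 2, 13, 9, 6, 7, 17, 16, 5, 12, 14, 8, 11, 4, 3, 15, 10]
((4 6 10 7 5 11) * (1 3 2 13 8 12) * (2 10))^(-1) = [0, 12, 6, 1, 11, 7, 4, 10, 13, 9, 3, 5, 8, 2] = (1 12 8 13 2 6 4 11 5 7 10 3)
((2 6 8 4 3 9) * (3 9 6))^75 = (2 8)(3 4)(6 9) = [0, 1, 8, 4, 3, 5, 9, 7, 2, 6]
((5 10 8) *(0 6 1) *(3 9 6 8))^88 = (10) = [0, 1, 2, 3, 4, 5, 6, 7, 8, 9, 10]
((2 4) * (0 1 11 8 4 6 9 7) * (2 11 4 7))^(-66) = [0, 1, 2, 3, 4, 5, 6, 7, 8, 9, 10, 11] = (11)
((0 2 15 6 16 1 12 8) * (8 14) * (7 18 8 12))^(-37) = [8, 16, 0, 3, 4, 5, 15, 1, 18, 9, 10, 11, 14, 13, 12, 2, 6, 17, 7] = (0 8 18 7 1 16 6 15 2)(12 14)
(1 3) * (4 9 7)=(1 3)(4 9 7)=[0, 3, 2, 1, 9, 5, 6, 4, 8, 7]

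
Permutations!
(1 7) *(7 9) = (1 9 7) = [0, 9, 2, 3, 4, 5, 6, 1, 8, 7]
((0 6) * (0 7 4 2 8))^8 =[7, 1, 0, 3, 8, 5, 4, 2, 6] =(0 7 2)(4 8 6)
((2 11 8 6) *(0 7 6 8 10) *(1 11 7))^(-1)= (0 10 11 1)(2 6 7)= [10, 0, 6, 3, 4, 5, 7, 2, 8, 9, 11, 1]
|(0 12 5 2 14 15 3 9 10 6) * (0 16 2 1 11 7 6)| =|(0 12 5 1 11 7 6 16 2 14 15 3 9 10)| =14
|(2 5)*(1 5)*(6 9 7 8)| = |(1 5 2)(6 9 7 8)| = 12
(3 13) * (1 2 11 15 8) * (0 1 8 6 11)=(0 1 2)(3 13)(6 11 15)=[1, 2, 0, 13, 4, 5, 11, 7, 8, 9, 10, 15, 12, 3, 14, 6]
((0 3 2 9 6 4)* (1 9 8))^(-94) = [2, 6, 1, 8, 3, 5, 0, 7, 9, 4] = (0 2 1 6)(3 8 9 4)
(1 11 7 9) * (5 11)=(1 5 11 7 9)=[0, 5, 2, 3, 4, 11, 6, 9, 8, 1, 10, 7]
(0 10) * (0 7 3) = (0 10 7 3) = [10, 1, 2, 0, 4, 5, 6, 3, 8, 9, 7]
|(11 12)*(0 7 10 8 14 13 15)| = 14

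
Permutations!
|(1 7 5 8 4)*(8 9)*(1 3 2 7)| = 7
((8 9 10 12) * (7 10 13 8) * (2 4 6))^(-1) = [0, 1, 6, 3, 2, 5, 4, 12, 13, 8, 7, 11, 10, 9] = (2 6 4)(7 12 10)(8 13 9)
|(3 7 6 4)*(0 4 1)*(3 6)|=|(0 4 6 1)(3 7)|=4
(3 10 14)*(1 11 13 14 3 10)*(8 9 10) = (1 11 13 14 8 9 10 3) = [0, 11, 2, 1, 4, 5, 6, 7, 9, 10, 3, 13, 12, 14, 8]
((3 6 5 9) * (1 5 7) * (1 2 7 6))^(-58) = (1 9)(3 5) = [0, 9, 2, 5, 4, 3, 6, 7, 8, 1]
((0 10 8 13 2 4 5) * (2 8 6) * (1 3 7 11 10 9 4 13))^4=(1 10 8 11 13 7 2 3 6)=[0, 10, 3, 6, 4, 5, 1, 2, 11, 9, 8, 13, 12, 7]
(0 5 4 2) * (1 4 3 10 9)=(0 5 3 10 9 1 4 2)=[5, 4, 0, 10, 2, 3, 6, 7, 8, 1, 9]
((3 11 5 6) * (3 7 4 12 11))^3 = [0, 1, 2, 3, 5, 4, 12, 11, 8, 9, 10, 7, 6] = (4 5)(6 12)(7 11)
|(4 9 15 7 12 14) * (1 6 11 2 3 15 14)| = 24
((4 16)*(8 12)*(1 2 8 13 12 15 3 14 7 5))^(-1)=(1 5 7 14 3 15 8 2)(4 16)(12 13)=[0, 5, 1, 15, 16, 7, 6, 14, 2, 9, 10, 11, 13, 12, 3, 8, 4]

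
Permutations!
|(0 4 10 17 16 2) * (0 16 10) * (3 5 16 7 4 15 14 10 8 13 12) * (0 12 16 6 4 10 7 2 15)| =|(3 5 6 4 12)(7 10 17 8 13 16 15 14)| =40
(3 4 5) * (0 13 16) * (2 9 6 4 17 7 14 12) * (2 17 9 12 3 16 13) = (0 2 12 17 7 14 3 9 6 4 5 16) = [2, 1, 12, 9, 5, 16, 4, 14, 8, 6, 10, 11, 17, 13, 3, 15, 0, 7]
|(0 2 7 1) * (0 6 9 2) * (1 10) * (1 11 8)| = 8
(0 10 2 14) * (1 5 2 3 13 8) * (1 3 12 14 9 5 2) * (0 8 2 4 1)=(0 10 12 14 8 3 13 2 9 5)(1 4)=[10, 4, 9, 13, 1, 0, 6, 7, 3, 5, 12, 11, 14, 2, 8]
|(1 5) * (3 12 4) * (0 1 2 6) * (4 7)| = |(0 1 5 2 6)(3 12 7 4)| = 20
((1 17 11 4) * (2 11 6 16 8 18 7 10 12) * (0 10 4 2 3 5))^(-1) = (0 5 3 12 10)(1 4 7 18 8 16 6 17)(2 11) = [5, 4, 11, 12, 7, 3, 17, 18, 16, 9, 0, 2, 10, 13, 14, 15, 6, 1, 8]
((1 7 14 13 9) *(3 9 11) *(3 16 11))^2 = [0, 14, 2, 1, 4, 5, 6, 13, 8, 7, 10, 11, 12, 9, 3, 15, 16] = (16)(1 14 3)(7 13 9)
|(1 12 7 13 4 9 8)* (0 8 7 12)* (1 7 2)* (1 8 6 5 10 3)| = 6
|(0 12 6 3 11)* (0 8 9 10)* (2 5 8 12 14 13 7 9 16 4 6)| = 18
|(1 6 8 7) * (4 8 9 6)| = |(1 4 8 7)(6 9)| = 4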